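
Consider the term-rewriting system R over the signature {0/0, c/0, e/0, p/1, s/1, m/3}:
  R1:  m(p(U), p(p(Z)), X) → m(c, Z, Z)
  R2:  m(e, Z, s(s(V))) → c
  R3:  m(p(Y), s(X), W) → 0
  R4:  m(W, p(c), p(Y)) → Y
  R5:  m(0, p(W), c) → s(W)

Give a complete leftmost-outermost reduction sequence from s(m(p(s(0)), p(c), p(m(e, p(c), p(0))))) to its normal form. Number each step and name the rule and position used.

s(0)

1. s(m(p(s(0)), p(c), p(m(e, p(c), p(0)))))  →  s(m(e, p(c), p(0)))   [R4 at 1]
2. s(m(e, p(c), p(0)))  →  s(0)   [R4 at 1]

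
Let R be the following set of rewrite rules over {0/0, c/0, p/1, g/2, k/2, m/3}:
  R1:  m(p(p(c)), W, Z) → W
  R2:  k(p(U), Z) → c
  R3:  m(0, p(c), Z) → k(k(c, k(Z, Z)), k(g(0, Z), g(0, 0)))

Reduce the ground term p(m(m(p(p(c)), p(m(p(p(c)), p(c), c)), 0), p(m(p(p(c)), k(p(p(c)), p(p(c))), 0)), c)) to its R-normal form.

1. p(m(m(p(p(c)), p(m(p(p(c)), p(c), c)), 0), p(m(p(p(c)), k(p(p(c)), p(p(c))), 0)), c))  →  p(m(p(m(p(p(c)), p(c), c)), p(m(p(p(c)), k(p(p(c)), p(p(c))), 0)), c))   [R1 at 1.1]
2. p(m(p(m(p(p(c)), p(c), c)), p(m(p(p(c)), k(p(p(c)), p(p(c))), 0)), c))  →  p(m(p(p(c)), p(m(p(p(c)), k(p(p(c)), p(p(c))), 0)), c))   [R1 at 1.1.1]
3. p(m(p(p(c)), p(m(p(p(c)), k(p(p(c)), p(p(c))), 0)), c))  →  p(p(m(p(p(c)), k(p(p(c)), p(p(c))), 0)))   [R1 at 1]
4. p(p(m(p(p(c)), k(p(p(c)), p(p(c))), 0)))  →  p(p(k(p(p(c)), p(p(c)))))   [R1 at 1.1]
5. p(p(k(p(p(c)), p(p(c)))))  →  p(p(c))   [R2 at 1.1]

p(p(c))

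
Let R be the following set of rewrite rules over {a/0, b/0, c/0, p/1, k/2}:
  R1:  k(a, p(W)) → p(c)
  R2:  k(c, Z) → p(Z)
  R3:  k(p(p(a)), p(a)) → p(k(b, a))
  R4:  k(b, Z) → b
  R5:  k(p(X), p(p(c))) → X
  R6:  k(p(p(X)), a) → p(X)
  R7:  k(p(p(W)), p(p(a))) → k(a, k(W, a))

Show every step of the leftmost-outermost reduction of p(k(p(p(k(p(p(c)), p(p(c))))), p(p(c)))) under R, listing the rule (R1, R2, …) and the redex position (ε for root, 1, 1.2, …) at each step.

1. p(k(p(p(k(p(p(c)), p(p(c))))), p(p(c))))  →  p(p(k(p(p(c)), p(p(c)))))   [R5 at 1]
2. p(p(k(p(p(c)), p(p(c)))))  →  p(p(p(c)))   [R5 at 1.1]

p(p(p(c)))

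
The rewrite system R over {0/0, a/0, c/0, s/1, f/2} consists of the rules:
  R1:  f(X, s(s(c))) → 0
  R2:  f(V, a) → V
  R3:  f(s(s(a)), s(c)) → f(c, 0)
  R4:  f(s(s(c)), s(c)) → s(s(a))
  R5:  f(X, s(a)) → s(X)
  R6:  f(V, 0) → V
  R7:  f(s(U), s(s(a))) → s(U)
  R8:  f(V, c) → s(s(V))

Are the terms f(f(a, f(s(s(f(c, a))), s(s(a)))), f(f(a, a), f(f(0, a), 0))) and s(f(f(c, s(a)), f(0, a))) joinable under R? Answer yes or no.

no — NF(t₁) = 0, NF(t₂) = s(s(c))

Reduce t₁ = f(f(a, f(s(s(f(c, a))), s(s(a)))), f(f(a, a), f(f(0, a), 0))):
1. f(f(a, f(s(s(f(c, a))), s(s(a)))), f(f(a, a), f(f(0, a), 0)))  →  f(f(a, s(s(f(c, a)))), f(f(a, a), f(f(0, a), 0)))   [R7 at 1.2]
2. f(f(a, s(s(f(c, a)))), f(f(a, a), f(f(0, a), 0)))  →  f(f(a, s(s(c))), f(f(a, a), f(f(0, a), 0)))   [R2 at 1.2.1.1]
3. f(f(a, s(s(c))), f(f(a, a), f(f(0, a), 0)))  →  f(0, f(f(a, a), f(f(0, a), 0)))   [R1 at 1]
4. f(0, f(f(a, a), f(f(0, a), 0)))  →  f(0, f(a, f(f(0, a), 0)))   [R2 at 2.1]
5. f(0, f(a, f(f(0, a), 0)))  →  f(0, f(a, f(0, a)))   [R6 at 2.2]
6. f(0, f(a, f(0, a)))  →  f(0, f(a, 0))   [R2 at 2.2]
7. f(0, f(a, 0))  →  f(0, a)   [R6 at 2]
8. f(0, a)  →  0   [R2 at ε]

Reduce t₂ = s(f(f(c, s(a)), f(0, a))):
1. s(f(f(c, s(a)), f(0, a)))  →  s(f(s(c), f(0, a)))   [R5 at 1.1]
2. s(f(s(c), f(0, a)))  →  s(f(s(c), 0))   [R2 at 1.2]
3. s(f(s(c), 0))  →  s(s(c))   [R6 at 1]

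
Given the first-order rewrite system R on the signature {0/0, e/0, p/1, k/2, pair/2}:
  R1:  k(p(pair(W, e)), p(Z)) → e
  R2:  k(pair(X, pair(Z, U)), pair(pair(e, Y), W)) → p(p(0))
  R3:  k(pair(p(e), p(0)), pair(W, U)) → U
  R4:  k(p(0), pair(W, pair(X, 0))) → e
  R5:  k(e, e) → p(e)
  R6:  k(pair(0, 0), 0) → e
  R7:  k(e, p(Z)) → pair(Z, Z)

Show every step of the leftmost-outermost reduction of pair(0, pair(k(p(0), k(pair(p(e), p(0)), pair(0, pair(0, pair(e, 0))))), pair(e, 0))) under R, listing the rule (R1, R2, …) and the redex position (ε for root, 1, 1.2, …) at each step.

1. pair(0, pair(k(p(0), k(pair(p(e), p(0)), pair(0, pair(0, pair(e, 0))))), pair(e, 0)))  →  pair(0, pair(k(p(0), pair(0, pair(e, 0))), pair(e, 0)))   [R3 at 2.1.2]
2. pair(0, pair(k(p(0), pair(0, pair(e, 0))), pair(e, 0)))  →  pair(0, pair(e, pair(e, 0)))   [R4 at 2.1]

pair(0, pair(e, pair(e, 0)))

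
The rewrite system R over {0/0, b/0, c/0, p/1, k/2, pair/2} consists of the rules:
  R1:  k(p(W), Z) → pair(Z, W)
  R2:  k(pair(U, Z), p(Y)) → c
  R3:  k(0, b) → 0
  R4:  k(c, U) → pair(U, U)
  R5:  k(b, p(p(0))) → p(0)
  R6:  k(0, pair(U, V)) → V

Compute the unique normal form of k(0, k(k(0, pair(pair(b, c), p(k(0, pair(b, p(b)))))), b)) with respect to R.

p(b)

1. k(0, k(k(0, pair(pair(b, c), p(k(0, pair(b, p(b)))))), b))  →  k(0, k(p(k(0, pair(b, p(b)))), b))   [R6 at 2.1]
2. k(0, k(p(k(0, pair(b, p(b)))), b))  →  k(0, pair(b, k(0, pair(b, p(b)))))   [R1 at 2]
3. k(0, pair(b, k(0, pair(b, p(b)))))  →  k(0, pair(b, p(b)))   [R6 at ε]
4. k(0, pair(b, p(b)))  →  p(b)   [R6 at ε]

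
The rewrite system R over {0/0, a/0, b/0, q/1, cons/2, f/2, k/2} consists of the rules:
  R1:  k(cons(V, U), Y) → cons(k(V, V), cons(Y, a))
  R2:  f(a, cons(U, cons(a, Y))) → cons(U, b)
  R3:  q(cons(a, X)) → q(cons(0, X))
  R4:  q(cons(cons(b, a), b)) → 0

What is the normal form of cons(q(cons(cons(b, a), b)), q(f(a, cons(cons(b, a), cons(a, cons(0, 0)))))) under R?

1. cons(q(cons(cons(b, a), b)), q(f(a, cons(cons(b, a), cons(a, cons(0, 0))))))  →  cons(0, q(f(a, cons(cons(b, a), cons(a, cons(0, 0))))))   [R4 at 1]
2. cons(0, q(f(a, cons(cons(b, a), cons(a, cons(0, 0))))))  →  cons(0, q(cons(cons(b, a), b)))   [R2 at 2.1]
3. cons(0, q(cons(cons(b, a), b)))  →  cons(0, 0)   [R4 at 2]

cons(0, 0)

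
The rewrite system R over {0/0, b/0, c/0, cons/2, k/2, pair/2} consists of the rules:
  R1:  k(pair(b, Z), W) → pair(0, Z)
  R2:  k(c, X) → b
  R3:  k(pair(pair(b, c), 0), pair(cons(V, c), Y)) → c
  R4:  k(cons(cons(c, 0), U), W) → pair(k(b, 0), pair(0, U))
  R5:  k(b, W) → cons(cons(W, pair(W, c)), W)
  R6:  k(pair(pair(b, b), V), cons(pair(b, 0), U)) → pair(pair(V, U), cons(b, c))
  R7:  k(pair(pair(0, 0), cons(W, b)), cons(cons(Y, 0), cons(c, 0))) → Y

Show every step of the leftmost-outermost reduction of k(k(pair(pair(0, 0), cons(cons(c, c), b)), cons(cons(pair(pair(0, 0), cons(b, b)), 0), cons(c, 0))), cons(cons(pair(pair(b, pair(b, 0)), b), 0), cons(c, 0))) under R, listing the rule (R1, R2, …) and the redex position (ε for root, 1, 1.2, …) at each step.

pair(pair(b, pair(b, 0)), b)

1. k(k(pair(pair(0, 0), cons(cons(c, c), b)), cons(cons(pair(pair(0, 0), cons(b, b)), 0), cons(c, 0))), cons(cons(pair(pair(b, pair(b, 0)), b), 0), cons(c, 0)))  →  k(pair(pair(0, 0), cons(b, b)), cons(cons(pair(pair(b, pair(b, 0)), b), 0), cons(c, 0)))   [R7 at 1]
2. k(pair(pair(0, 0), cons(b, b)), cons(cons(pair(pair(b, pair(b, 0)), b), 0), cons(c, 0)))  →  pair(pair(b, pair(b, 0)), b)   [R7 at ε]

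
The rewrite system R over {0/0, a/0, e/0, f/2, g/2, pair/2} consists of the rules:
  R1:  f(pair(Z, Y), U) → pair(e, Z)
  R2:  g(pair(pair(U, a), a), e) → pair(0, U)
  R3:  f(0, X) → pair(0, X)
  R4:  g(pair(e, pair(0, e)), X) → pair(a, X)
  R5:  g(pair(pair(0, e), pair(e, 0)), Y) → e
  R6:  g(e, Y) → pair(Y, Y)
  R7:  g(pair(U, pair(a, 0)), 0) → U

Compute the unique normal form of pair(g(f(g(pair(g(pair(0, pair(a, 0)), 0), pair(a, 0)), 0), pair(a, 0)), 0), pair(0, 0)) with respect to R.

pair(0, pair(0, 0))

1. pair(g(f(g(pair(g(pair(0, pair(a, 0)), 0), pair(a, 0)), 0), pair(a, 0)), 0), pair(0, 0))  →  pair(g(f(g(pair(0, pair(a, 0)), 0), pair(a, 0)), 0), pair(0, 0))   [R7 at 1.1.1]
2. pair(g(f(g(pair(0, pair(a, 0)), 0), pair(a, 0)), 0), pair(0, 0))  →  pair(g(f(0, pair(a, 0)), 0), pair(0, 0))   [R7 at 1.1.1]
3. pair(g(f(0, pair(a, 0)), 0), pair(0, 0))  →  pair(g(pair(0, pair(a, 0)), 0), pair(0, 0))   [R3 at 1.1]
4. pair(g(pair(0, pair(a, 0)), 0), pair(0, 0))  →  pair(0, pair(0, 0))   [R7 at 1]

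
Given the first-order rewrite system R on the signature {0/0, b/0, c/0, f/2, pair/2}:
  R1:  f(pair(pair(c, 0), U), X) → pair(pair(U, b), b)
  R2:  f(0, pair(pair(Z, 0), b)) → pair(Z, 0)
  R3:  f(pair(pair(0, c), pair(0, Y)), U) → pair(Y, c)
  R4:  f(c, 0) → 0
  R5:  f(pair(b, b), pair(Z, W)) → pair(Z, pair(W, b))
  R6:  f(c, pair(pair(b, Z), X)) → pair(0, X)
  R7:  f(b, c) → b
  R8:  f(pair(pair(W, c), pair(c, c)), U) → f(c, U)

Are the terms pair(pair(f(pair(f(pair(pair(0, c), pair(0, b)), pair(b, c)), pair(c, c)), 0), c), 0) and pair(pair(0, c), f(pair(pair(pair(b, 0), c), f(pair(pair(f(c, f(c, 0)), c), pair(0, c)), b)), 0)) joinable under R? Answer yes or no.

yes — NF(t₁) = pair(pair(0, c), 0), NF(t₂) = pair(pair(0, c), 0)

Reduce t₁ = pair(pair(f(pair(f(pair(pair(0, c), pair(0, b)), pair(b, c)), pair(c, c)), 0), c), 0):
1. pair(pair(f(pair(f(pair(pair(0, c), pair(0, b)), pair(b, c)), pair(c, c)), 0), c), 0)  →  pair(pair(f(pair(pair(b, c), pair(c, c)), 0), c), 0)   [R3 at 1.1.1.1]
2. pair(pair(f(pair(pair(b, c), pair(c, c)), 0), c), 0)  →  pair(pair(f(c, 0), c), 0)   [R8 at 1.1]
3. pair(pair(f(c, 0), c), 0)  →  pair(pair(0, c), 0)   [R4 at 1.1]

Reduce t₂ = pair(pair(0, c), f(pair(pair(pair(b, 0), c), f(pair(pair(f(c, f(c, 0)), c), pair(0, c)), b)), 0)):
1. pair(pair(0, c), f(pair(pair(pair(b, 0), c), f(pair(pair(f(c, f(c, 0)), c), pair(0, c)), b)), 0))  →  pair(pair(0, c), f(pair(pair(pair(b, 0), c), f(pair(pair(f(c, 0), c), pair(0, c)), b)), 0))   [R4 at 2.1.2.1.1.1.2]
2. pair(pair(0, c), f(pair(pair(pair(b, 0), c), f(pair(pair(f(c, 0), c), pair(0, c)), b)), 0))  →  pair(pair(0, c), f(pair(pair(pair(b, 0), c), f(pair(pair(0, c), pair(0, c)), b)), 0))   [R4 at 2.1.2.1.1.1]
3. pair(pair(0, c), f(pair(pair(pair(b, 0), c), f(pair(pair(0, c), pair(0, c)), b)), 0))  →  pair(pair(0, c), f(pair(pair(pair(b, 0), c), pair(c, c)), 0))   [R3 at 2.1.2]
4. pair(pair(0, c), f(pair(pair(pair(b, 0), c), pair(c, c)), 0))  →  pair(pair(0, c), f(c, 0))   [R8 at 2]
5. pair(pair(0, c), f(c, 0))  →  pair(pair(0, c), 0)   [R4 at 2]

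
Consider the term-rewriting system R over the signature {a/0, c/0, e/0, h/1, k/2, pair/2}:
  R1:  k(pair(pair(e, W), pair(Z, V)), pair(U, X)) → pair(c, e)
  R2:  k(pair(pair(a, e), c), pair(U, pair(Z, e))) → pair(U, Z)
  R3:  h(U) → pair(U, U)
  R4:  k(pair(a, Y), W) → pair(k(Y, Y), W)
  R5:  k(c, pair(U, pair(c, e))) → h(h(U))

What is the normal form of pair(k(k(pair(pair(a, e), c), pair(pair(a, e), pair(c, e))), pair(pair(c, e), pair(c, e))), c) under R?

pair(pair(pair(c, e), c), c)

1. pair(k(k(pair(pair(a, e), c), pair(pair(a, e), pair(c, e))), pair(pair(c, e), pair(c, e))), c)  →  pair(k(pair(pair(a, e), c), pair(pair(c, e), pair(c, e))), c)   [R2 at 1.1]
2. pair(k(pair(pair(a, e), c), pair(pair(c, e), pair(c, e))), c)  →  pair(pair(pair(c, e), c), c)   [R2 at 1]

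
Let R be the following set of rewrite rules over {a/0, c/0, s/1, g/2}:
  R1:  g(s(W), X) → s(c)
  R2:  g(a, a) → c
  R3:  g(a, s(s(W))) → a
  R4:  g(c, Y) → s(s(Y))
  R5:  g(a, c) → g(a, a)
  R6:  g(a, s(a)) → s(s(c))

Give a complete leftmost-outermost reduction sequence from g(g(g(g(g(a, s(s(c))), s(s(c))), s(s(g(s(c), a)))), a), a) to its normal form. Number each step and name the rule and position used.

s(s(a))

1. g(g(g(g(g(a, s(s(c))), s(s(c))), s(s(g(s(c), a)))), a), a)  →  g(g(g(g(a, s(s(c))), s(s(g(s(c), a)))), a), a)   [R3 at 1.1.1.1]
2. g(g(g(g(a, s(s(c))), s(s(g(s(c), a)))), a), a)  →  g(g(g(a, s(s(g(s(c), a)))), a), a)   [R3 at 1.1.1]
3. g(g(g(a, s(s(g(s(c), a)))), a), a)  →  g(g(a, a), a)   [R3 at 1.1]
4. g(g(a, a), a)  →  g(c, a)   [R2 at 1]
5. g(c, a)  →  s(s(a))   [R4 at ε]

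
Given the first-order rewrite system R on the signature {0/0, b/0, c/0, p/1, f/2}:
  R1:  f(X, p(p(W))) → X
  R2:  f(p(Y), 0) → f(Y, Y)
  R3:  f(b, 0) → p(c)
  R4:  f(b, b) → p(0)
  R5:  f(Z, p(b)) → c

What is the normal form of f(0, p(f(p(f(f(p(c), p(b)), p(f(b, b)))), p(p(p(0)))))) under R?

1. f(0, p(f(p(f(f(p(c), p(b)), p(f(b, b)))), p(p(p(0))))))  →  f(0, p(p(f(f(p(c), p(b)), p(f(b, b))))))   [R1 at 2.1]
2. f(0, p(p(f(f(p(c), p(b)), p(f(b, b))))))  →  0   [R1 at ε]

0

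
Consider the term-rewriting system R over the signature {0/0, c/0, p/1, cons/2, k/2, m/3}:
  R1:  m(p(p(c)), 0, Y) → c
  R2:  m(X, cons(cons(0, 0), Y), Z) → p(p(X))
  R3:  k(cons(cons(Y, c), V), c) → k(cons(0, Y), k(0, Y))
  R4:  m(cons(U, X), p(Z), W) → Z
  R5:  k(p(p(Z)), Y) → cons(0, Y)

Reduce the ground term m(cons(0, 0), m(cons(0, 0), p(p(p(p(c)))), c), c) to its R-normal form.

1. m(cons(0, 0), m(cons(0, 0), p(p(p(p(c)))), c), c)  →  m(cons(0, 0), p(p(p(c))), c)   [R4 at 2]
2. m(cons(0, 0), p(p(p(c))), c)  →  p(p(c))   [R4 at ε]

p(p(c))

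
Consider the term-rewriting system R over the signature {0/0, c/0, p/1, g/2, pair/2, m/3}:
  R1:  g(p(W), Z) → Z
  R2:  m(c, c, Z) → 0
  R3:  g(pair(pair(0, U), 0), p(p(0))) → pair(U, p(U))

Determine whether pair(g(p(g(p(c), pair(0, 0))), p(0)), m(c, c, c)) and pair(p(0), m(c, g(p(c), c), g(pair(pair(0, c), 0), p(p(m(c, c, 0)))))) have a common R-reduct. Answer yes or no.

yes — NF(t₁) = pair(p(0), 0), NF(t₂) = pair(p(0), 0)

Reduce t₁ = pair(g(p(g(p(c), pair(0, 0))), p(0)), m(c, c, c)):
1. pair(g(p(g(p(c), pair(0, 0))), p(0)), m(c, c, c))  →  pair(p(0), m(c, c, c))   [R1 at 1]
2. pair(p(0), m(c, c, c))  →  pair(p(0), 0)   [R2 at 2]

Reduce t₂ = pair(p(0), m(c, g(p(c), c), g(pair(pair(0, c), 0), p(p(m(c, c, 0)))))):
1. pair(p(0), m(c, g(p(c), c), g(pair(pair(0, c), 0), p(p(m(c, c, 0))))))  →  pair(p(0), m(c, c, g(pair(pair(0, c), 0), p(p(m(c, c, 0))))))   [R1 at 2.2]
2. pair(p(0), m(c, c, g(pair(pair(0, c), 0), p(p(m(c, c, 0))))))  →  pair(p(0), 0)   [R2 at 2]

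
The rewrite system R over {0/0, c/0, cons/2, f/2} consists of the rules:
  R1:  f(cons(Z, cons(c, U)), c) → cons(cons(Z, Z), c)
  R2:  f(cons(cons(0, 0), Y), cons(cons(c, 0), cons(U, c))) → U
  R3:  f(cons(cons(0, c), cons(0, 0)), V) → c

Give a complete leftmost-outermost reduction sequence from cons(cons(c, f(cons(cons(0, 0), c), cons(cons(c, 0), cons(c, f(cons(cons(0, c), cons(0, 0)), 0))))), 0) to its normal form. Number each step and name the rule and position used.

1. cons(cons(c, f(cons(cons(0, 0), c), cons(cons(c, 0), cons(c, f(cons(cons(0, c), cons(0, 0)), 0))))), 0)  →  cons(cons(c, f(cons(cons(0, 0), c), cons(cons(c, 0), cons(c, c)))), 0)   [R3 at 1.2.2.2.2]
2. cons(cons(c, f(cons(cons(0, 0), c), cons(cons(c, 0), cons(c, c)))), 0)  →  cons(cons(c, c), 0)   [R2 at 1.2]

cons(cons(c, c), 0)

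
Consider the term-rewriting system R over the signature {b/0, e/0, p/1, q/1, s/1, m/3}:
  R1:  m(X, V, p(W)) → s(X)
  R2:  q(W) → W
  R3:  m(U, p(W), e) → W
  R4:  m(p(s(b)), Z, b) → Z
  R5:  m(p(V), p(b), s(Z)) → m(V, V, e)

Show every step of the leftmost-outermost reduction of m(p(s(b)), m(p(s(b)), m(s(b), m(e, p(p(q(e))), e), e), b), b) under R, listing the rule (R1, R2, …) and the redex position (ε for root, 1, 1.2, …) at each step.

1. m(p(s(b)), m(p(s(b)), m(s(b), m(e, p(p(q(e))), e), e), b), b)  →  m(p(s(b)), m(s(b), m(e, p(p(q(e))), e), e), b)   [R4 at ε]
2. m(p(s(b)), m(s(b), m(e, p(p(q(e))), e), e), b)  →  m(s(b), m(e, p(p(q(e))), e), e)   [R4 at ε]
3. m(s(b), m(e, p(p(q(e))), e), e)  →  m(s(b), p(q(e)), e)   [R3 at 2]
4. m(s(b), p(q(e)), e)  →  q(e)   [R3 at ε]
5. q(e)  →  e   [R2 at ε]

e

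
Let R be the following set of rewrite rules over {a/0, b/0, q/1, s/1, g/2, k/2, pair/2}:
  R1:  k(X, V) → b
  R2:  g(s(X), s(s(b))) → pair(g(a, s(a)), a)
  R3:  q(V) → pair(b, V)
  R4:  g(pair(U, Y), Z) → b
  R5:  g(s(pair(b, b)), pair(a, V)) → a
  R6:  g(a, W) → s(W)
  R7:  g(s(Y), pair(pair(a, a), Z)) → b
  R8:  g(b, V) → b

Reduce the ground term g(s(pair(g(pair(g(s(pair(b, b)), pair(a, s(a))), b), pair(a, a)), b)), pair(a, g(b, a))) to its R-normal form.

1. g(s(pair(g(pair(g(s(pair(b, b)), pair(a, s(a))), b), pair(a, a)), b)), pair(a, g(b, a)))  →  g(s(pair(b, b)), pair(a, g(b, a)))   [R4 at 1.1.1]
2. g(s(pair(b, b)), pair(a, g(b, a)))  →  a   [R5 at ε]

a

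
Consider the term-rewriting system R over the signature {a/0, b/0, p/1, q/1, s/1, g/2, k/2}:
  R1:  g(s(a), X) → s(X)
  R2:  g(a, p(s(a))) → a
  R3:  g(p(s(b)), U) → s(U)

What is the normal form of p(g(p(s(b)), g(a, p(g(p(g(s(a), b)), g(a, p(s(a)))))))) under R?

p(s(a))

1. p(g(p(s(b)), g(a, p(g(p(g(s(a), b)), g(a, p(s(a))))))))  →  p(s(g(a, p(g(p(g(s(a), b)), g(a, p(s(a))))))))   [R3 at 1]
2. p(s(g(a, p(g(p(g(s(a), b)), g(a, p(s(a))))))))  →  p(s(g(a, p(g(p(s(b)), g(a, p(s(a))))))))   [R1 at 1.1.2.1.1.1]
3. p(s(g(a, p(g(p(s(b)), g(a, p(s(a))))))))  →  p(s(g(a, p(s(g(a, p(s(a))))))))   [R3 at 1.1.2.1]
4. p(s(g(a, p(s(g(a, p(s(a))))))))  →  p(s(g(a, p(s(a)))))   [R2 at 1.1.2.1.1]
5. p(s(g(a, p(s(a)))))  →  p(s(a))   [R2 at 1.1]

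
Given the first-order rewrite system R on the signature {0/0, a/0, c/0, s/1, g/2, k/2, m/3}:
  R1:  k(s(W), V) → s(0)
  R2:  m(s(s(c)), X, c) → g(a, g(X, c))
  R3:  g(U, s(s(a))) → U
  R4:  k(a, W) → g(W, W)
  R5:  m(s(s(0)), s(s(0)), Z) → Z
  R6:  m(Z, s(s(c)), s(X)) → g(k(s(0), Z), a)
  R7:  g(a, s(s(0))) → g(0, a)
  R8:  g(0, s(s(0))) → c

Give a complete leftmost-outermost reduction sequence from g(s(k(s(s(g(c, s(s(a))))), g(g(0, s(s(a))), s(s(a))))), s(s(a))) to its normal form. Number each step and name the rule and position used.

1. g(s(k(s(s(g(c, s(s(a))))), g(g(0, s(s(a))), s(s(a))))), s(s(a)))  →  s(k(s(s(g(c, s(s(a))))), g(g(0, s(s(a))), s(s(a)))))   [R3 at ε]
2. s(k(s(s(g(c, s(s(a))))), g(g(0, s(s(a))), s(s(a)))))  →  s(s(0))   [R1 at 1]

s(s(0))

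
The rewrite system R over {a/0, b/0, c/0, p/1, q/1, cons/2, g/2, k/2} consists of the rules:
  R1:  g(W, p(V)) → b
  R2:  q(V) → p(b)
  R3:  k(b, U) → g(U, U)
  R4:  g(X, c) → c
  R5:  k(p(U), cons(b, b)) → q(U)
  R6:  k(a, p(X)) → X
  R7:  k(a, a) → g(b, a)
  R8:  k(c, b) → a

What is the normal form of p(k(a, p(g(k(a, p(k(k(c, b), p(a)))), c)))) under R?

1. p(k(a, p(g(k(a, p(k(k(c, b), p(a)))), c))))  →  p(g(k(a, p(k(k(c, b), p(a)))), c))   [R6 at 1]
2. p(g(k(a, p(k(k(c, b), p(a)))), c))  →  p(c)   [R4 at 1]

p(c)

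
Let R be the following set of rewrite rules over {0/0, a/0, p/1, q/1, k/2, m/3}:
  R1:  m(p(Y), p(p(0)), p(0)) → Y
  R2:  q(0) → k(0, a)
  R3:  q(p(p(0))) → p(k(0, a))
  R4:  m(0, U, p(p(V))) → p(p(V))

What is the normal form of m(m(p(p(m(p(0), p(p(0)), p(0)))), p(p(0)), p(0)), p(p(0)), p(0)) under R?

1. m(m(p(p(m(p(0), p(p(0)), p(0)))), p(p(0)), p(0)), p(p(0)), p(0))  →  m(p(m(p(0), p(p(0)), p(0))), p(p(0)), p(0))   [R1 at 1]
2. m(p(m(p(0), p(p(0)), p(0))), p(p(0)), p(0))  →  m(p(0), p(p(0)), p(0))   [R1 at ε]
3. m(p(0), p(p(0)), p(0))  →  0   [R1 at ε]

0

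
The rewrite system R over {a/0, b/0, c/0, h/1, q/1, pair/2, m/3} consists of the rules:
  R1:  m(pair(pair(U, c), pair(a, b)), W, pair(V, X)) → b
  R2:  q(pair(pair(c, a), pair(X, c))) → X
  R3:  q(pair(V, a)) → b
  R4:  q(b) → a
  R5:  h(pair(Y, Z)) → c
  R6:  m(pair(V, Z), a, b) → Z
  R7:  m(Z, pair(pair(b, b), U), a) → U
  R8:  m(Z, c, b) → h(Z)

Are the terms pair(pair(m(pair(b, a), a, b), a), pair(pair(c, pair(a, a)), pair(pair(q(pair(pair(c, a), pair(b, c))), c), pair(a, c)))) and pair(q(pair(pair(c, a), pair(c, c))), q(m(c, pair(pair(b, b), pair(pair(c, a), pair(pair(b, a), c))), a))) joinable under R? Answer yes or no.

no — NF(t₁) = pair(pair(a, a), pair(pair(c, pair(a, a)), pair(pair(b, c), pair(a, c)))), NF(t₂) = pair(c, pair(b, a))

Reduce t₁ = pair(pair(m(pair(b, a), a, b), a), pair(pair(c, pair(a, a)), pair(pair(q(pair(pair(c, a), pair(b, c))), c), pair(a, c)))):
1. pair(pair(m(pair(b, a), a, b), a), pair(pair(c, pair(a, a)), pair(pair(q(pair(pair(c, a), pair(b, c))), c), pair(a, c))))  →  pair(pair(a, a), pair(pair(c, pair(a, a)), pair(pair(q(pair(pair(c, a), pair(b, c))), c), pair(a, c))))   [R6 at 1.1]
2. pair(pair(a, a), pair(pair(c, pair(a, a)), pair(pair(q(pair(pair(c, a), pair(b, c))), c), pair(a, c))))  →  pair(pair(a, a), pair(pair(c, pair(a, a)), pair(pair(b, c), pair(a, c))))   [R2 at 2.2.1.1]

Reduce t₂ = pair(q(pair(pair(c, a), pair(c, c))), q(m(c, pair(pair(b, b), pair(pair(c, a), pair(pair(b, a), c))), a))):
1. pair(q(pair(pair(c, a), pair(c, c))), q(m(c, pair(pair(b, b), pair(pair(c, a), pair(pair(b, a), c))), a)))  →  pair(c, q(m(c, pair(pair(b, b), pair(pair(c, a), pair(pair(b, a), c))), a)))   [R2 at 1]
2. pair(c, q(m(c, pair(pair(b, b), pair(pair(c, a), pair(pair(b, a), c))), a)))  →  pair(c, q(pair(pair(c, a), pair(pair(b, a), c))))   [R7 at 2.1]
3. pair(c, q(pair(pair(c, a), pair(pair(b, a), c))))  →  pair(c, pair(b, a))   [R2 at 2]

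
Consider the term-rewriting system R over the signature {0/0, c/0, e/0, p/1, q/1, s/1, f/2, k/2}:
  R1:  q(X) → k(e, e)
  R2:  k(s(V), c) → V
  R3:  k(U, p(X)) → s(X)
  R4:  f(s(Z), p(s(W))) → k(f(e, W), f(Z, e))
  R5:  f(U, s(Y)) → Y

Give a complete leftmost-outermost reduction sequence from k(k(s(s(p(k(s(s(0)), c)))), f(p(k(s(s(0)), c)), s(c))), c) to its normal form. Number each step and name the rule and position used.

1. k(k(s(s(p(k(s(s(0)), c)))), f(p(k(s(s(0)), c)), s(c))), c)  →  k(k(s(s(p(s(0)))), f(p(k(s(s(0)), c)), s(c))), c)   [R2 at 1.1.1.1.1]
2. k(k(s(s(p(s(0)))), f(p(k(s(s(0)), c)), s(c))), c)  →  k(k(s(s(p(s(0)))), c), c)   [R5 at 1.2]
3. k(k(s(s(p(s(0)))), c), c)  →  k(s(p(s(0))), c)   [R2 at 1]
4. k(s(p(s(0))), c)  →  p(s(0))   [R2 at ε]

p(s(0))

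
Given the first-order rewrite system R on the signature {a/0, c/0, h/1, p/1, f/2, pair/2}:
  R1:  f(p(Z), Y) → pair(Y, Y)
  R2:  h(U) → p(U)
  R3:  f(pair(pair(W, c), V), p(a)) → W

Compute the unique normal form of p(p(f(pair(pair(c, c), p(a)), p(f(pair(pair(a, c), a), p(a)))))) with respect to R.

p(p(c))

1. p(p(f(pair(pair(c, c), p(a)), p(f(pair(pair(a, c), a), p(a))))))  →  p(p(f(pair(pair(c, c), p(a)), p(a))))   [R3 at 1.1.2.1]
2. p(p(f(pair(pair(c, c), p(a)), p(a))))  →  p(p(c))   [R3 at 1.1]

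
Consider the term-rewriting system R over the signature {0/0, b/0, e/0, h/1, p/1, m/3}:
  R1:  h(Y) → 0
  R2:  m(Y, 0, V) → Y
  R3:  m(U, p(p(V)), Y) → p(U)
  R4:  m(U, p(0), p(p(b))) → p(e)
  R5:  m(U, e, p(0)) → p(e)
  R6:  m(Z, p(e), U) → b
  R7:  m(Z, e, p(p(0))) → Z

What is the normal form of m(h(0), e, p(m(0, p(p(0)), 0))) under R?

1. m(h(0), e, p(m(0, p(p(0)), 0)))  →  m(0, e, p(m(0, p(p(0)), 0)))   [R1 at 1]
2. m(0, e, p(m(0, p(p(0)), 0)))  →  m(0, e, p(p(0)))   [R3 at 3.1]
3. m(0, e, p(p(0)))  →  0   [R7 at ε]

0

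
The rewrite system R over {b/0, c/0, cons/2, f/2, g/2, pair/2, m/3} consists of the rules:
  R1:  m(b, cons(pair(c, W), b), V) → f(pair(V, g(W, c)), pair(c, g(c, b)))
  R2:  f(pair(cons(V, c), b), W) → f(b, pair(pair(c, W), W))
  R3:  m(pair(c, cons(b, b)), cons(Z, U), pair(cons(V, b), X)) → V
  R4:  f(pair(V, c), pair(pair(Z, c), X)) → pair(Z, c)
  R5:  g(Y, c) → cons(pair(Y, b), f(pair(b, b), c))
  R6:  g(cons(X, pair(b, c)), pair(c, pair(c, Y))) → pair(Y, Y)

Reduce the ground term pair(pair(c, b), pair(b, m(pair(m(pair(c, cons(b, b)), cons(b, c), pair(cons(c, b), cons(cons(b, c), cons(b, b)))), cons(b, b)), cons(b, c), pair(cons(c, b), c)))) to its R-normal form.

pair(pair(c, b), pair(b, c))

1. pair(pair(c, b), pair(b, m(pair(m(pair(c, cons(b, b)), cons(b, c), pair(cons(c, b), cons(cons(b, c), cons(b, b)))), cons(b, b)), cons(b, c), pair(cons(c, b), c))))  →  pair(pair(c, b), pair(b, m(pair(c, cons(b, b)), cons(b, c), pair(cons(c, b), c))))   [R3 at 2.2.1.1]
2. pair(pair(c, b), pair(b, m(pair(c, cons(b, b)), cons(b, c), pair(cons(c, b), c))))  →  pair(pair(c, b), pair(b, c))   [R3 at 2.2]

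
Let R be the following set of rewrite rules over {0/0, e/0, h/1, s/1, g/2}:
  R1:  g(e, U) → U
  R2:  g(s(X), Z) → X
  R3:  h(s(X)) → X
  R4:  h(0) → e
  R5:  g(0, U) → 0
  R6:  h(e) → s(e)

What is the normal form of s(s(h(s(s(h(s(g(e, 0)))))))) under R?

s(s(s(0)))

1. s(s(h(s(s(h(s(g(e, 0))))))))  →  s(s(s(h(s(g(e, 0))))))   [R3 at 1.1]
2. s(s(s(h(s(g(e, 0))))))  →  s(s(s(g(e, 0))))   [R3 at 1.1.1]
3. s(s(s(g(e, 0))))  →  s(s(s(0)))   [R1 at 1.1.1]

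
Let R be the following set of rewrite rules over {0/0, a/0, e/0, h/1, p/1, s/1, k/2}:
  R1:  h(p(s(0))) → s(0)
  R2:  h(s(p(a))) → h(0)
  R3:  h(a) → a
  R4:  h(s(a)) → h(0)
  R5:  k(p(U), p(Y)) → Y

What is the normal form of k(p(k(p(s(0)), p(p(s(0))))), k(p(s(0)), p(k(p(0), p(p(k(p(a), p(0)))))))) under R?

0

1. k(p(k(p(s(0)), p(p(s(0))))), k(p(s(0)), p(k(p(0), p(p(k(p(a), p(0))))))))  →  k(p(p(s(0))), k(p(s(0)), p(k(p(0), p(p(k(p(a), p(0))))))))   [R5 at 1.1]
2. k(p(p(s(0))), k(p(s(0)), p(k(p(0), p(p(k(p(a), p(0))))))))  →  k(p(p(s(0))), k(p(0), p(p(k(p(a), p(0))))))   [R5 at 2]
3. k(p(p(s(0))), k(p(0), p(p(k(p(a), p(0))))))  →  k(p(p(s(0))), p(k(p(a), p(0))))   [R5 at 2]
4. k(p(p(s(0))), p(k(p(a), p(0))))  →  k(p(a), p(0))   [R5 at ε]
5. k(p(a), p(0))  →  0   [R5 at ε]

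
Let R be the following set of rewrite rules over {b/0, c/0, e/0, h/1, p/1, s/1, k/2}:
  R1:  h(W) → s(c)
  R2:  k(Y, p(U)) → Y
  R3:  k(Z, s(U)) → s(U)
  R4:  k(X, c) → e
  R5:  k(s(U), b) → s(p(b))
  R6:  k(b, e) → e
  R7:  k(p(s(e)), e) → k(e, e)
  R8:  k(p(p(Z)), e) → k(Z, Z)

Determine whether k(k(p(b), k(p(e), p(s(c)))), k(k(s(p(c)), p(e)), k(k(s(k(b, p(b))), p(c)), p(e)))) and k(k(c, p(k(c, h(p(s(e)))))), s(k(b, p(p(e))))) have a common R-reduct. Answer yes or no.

Reduce t₁ = k(k(p(b), k(p(e), p(s(c)))), k(k(s(p(c)), p(e)), k(k(s(k(b, p(b))), p(c)), p(e)))):
1. k(k(p(b), k(p(e), p(s(c)))), k(k(s(p(c)), p(e)), k(k(s(k(b, p(b))), p(c)), p(e))))  →  k(k(p(b), p(e)), k(k(s(p(c)), p(e)), k(k(s(k(b, p(b))), p(c)), p(e))))   [R2 at 1.2]
2. k(k(p(b), p(e)), k(k(s(p(c)), p(e)), k(k(s(k(b, p(b))), p(c)), p(e))))  →  k(p(b), k(k(s(p(c)), p(e)), k(k(s(k(b, p(b))), p(c)), p(e))))   [R2 at 1]
3. k(p(b), k(k(s(p(c)), p(e)), k(k(s(k(b, p(b))), p(c)), p(e))))  →  k(p(b), k(s(p(c)), k(k(s(k(b, p(b))), p(c)), p(e))))   [R2 at 2.1]
4. k(p(b), k(s(p(c)), k(k(s(k(b, p(b))), p(c)), p(e))))  →  k(p(b), k(s(p(c)), k(s(k(b, p(b))), p(c))))   [R2 at 2.2]
5. k(p(b), k(s(p(c)), k(s(k(b, p(b))), p(c))))  →  k(p(b), k(s(p(c)), s(k(b, p(b)))))   [R2 at 2.2]
6. k(p(b), k(s(p(c)), s(k(b, p(b)))))  →  k(p(b), s(k(b, p(b))))   [R3 at 2]
7. k(p(b), s(k(b, p(b))))  →  s(k(b, p(b)))   [R3 at ε]
8. s(k(b, p(b)))  →  s(b)   [R2 at 1]

Reduce t₂ = k(k(c, p(k(c, h(p(s(e)))))), s(k(b, p(p(e))))):
1. k(k(c, p(k(c, h(p(s(e)))))), s(k(b, p(p(e)))))  →  s(k(b, p(p(e))))   [R3 at ε]
2. s(k(b, p(p(e))))  →  s(b)   [R2 at 1]

yes — NF(t₁) = s(b), NF(t₂) = s(b)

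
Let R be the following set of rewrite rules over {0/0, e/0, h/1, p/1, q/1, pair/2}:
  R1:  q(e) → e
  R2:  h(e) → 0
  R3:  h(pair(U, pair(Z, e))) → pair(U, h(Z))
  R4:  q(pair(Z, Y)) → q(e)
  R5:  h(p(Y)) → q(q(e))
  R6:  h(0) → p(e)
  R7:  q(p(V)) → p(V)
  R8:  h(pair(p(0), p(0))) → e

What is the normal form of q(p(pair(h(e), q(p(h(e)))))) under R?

p(pair(0, p(0)))

1. q(p(pair(h(e), q(p(h(e))))))  →  p(pair(h(e), q(p(h(e)))))   [R7 at ε]
2. p(pair(h(e), q(p(h(e)))))  →  p(pair(0, q(p(h(e)))))   [R2 at 1.1]
3. p(pair(0, q(p(h(e)))))  →  p(pair(0, p(h(e))))   [R7 at 1.2]
4. p(pair(0, p(h(e))))  →  p(pair(0, p(0)))   [R2 at 1.2.1]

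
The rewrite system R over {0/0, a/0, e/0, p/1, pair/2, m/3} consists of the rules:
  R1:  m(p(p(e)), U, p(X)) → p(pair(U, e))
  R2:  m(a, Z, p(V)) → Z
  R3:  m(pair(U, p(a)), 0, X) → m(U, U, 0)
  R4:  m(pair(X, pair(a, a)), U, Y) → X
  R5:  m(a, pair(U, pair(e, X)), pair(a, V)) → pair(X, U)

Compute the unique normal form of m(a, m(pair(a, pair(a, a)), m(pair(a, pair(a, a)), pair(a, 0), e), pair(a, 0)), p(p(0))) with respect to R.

a

1. m(a, m(pair(a, pair(a, a)), m(pair(a, pair(a, a)), pair(a, 0), e), pair(a, 0)), p(p(0)))  →  m(pair(a, pair(a, a)), m(pair(a, pair(a, a)), pair(a, 0), e), pair(a, 0))   [R2 at ε]
2. m(pair(a, pair(a, a)), m(pair(a, pair(a, a)), pair(a, 0), e), pair(a, 0))  →  a   [R4 at ε]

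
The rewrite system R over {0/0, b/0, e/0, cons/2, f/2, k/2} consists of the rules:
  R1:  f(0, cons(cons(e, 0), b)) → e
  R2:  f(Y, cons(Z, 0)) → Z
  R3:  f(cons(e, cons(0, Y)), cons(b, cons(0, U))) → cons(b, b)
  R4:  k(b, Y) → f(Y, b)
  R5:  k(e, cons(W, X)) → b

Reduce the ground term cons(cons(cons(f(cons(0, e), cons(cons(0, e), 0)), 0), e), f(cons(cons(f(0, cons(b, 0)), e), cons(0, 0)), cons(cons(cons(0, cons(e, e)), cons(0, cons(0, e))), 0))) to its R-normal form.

1. cons(cons(cons(f(cons(0, e), cons(cons(0, e), 0)), 0), e), f(cons(cons(f(0, cons(b, 0)), e), cons(0, 0)), cons(cons(cons(0, cons(e, e)), cons(0, cons(0, e))), 0)))  →  cons(cons(cons(cons(0, e), 0), e), f(cons(cons(f(0, cons(b, 0)), e), cons(0, 0)), cons(cons(cons(0, cons(e, e)), cons(0, cons(0, e))), 0)))   [R2 at 1.1.1]
2. cons(cons(cons(cons(0, e), 0), e), f(cons(cons(f(0, cons(b, 0)), e), cons(0, 0)), cons(cons(cons(0, cons(e, e)), cons(0, cons(0, e))), 0)))  →  cons(cons(cons(cons(0, e), 0), e), cons(cons(0, cons(e, e)), cons(0, cons(0, e))))   [R2 at 2]

cons(cons(cons(cons(0, e), 0), e), cons(cons(0, cons(e, e)), cons(0, cons(0, e))))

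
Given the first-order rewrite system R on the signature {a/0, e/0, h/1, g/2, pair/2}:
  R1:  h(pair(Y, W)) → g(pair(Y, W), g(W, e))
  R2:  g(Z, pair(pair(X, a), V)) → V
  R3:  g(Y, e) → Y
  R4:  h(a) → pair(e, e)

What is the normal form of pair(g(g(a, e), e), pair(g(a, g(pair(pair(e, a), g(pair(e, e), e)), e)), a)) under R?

1. pair(g(g(a, e), e), pair(g(a, g(pair(pair(e, a), g(pair(e, e), e)), e)), a))  →  pair(g(a, e), pair(g(a, g(pair(pair(e, a), g(pair(e, e), e)), e)), a))   [R3 at 1]
2. pair(g(a, e), pair(g(a, g(pair(pair(e, a), g(pair(e, e), e)), e)), a))  →  pair(a, pair(g(a, g(pair(pair(e, a), g(pair(e, e), e)), e)), a))   [R3 at 1]
3. pair(a, pair(g(a, g(pair(pair(e, a), g(pair(e, e), e)), e)), a))  →  pair(a, pair(g(a, pair(pair(e, a), g(pair(e, e), e))), a))   [R3 at 2.1.2]
4. pair(a, pair(g(a, pair(pair(e, a), g(pair(e, e), e))), a))  →  pair(a, pair(g(pair(e, e), e), a))   [R2 at 2.1]
5. pair(a, pair(g(pair(e, e), e), a))  →  pair(a, pair(pair(e, e), a))   [R3 at 2.1]

pair(a, pair(pair(e, e), a))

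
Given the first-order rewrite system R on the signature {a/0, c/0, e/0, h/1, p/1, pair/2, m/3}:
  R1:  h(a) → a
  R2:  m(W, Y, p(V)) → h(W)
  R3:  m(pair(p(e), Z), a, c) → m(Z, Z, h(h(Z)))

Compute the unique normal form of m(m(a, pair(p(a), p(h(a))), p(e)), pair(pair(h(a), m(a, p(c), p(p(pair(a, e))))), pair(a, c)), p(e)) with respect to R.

1. m(m(a, pair(p(a), p(h(a))), p(e)), pair(pair(h(a), m(a, p(c), p(p(pair(a, e))))), pair(a, c)), p(e))  →  h(m(a, pair(p(a), p(h(a))), p(e)))   [R2 at ε]
2. h(m(a, pair(p(a), p(h(a))), p(e)))  →  h(h(a))   [R2 at 1]
3. h(h(a))  →  h(a)   [R1 at 1]
4. h(a)  →  a   [R1 at ε]

a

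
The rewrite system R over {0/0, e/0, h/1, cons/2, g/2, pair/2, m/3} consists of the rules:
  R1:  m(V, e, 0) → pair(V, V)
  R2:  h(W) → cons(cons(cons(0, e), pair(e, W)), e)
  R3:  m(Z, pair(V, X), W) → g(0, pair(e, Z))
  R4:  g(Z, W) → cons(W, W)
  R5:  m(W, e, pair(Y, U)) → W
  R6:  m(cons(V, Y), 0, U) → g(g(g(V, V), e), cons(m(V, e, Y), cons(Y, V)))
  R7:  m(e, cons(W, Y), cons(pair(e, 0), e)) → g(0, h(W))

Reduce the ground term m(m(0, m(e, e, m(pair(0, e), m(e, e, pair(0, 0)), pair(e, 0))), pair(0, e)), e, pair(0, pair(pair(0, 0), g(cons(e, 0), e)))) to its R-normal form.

0

1. m(m(0, m(e, e, m(pair(0, e), m(e, e, pair(0, 0)), pair(e, 0))), pair(0, e)), e, pair(0, pair(pair(0, 0), g(cons(e, 0), e))))  →  m(0, m(e, e, m(pair(0, e), m(e, e, pair(0, 0)), pair(e, 0))), pair(0, e))   [R5 at ε]
2. m(0, m(e, e, m(pair(0, e), m(e, e, pair(0, 0)), pair(e, 0))), pair(0, e))  →  m(0, m(e, e, m(pair(0, e), e, pair(e, 0))), pair(0, e))   [R5 at 2.3.2]
3. m(0, m(e, e, m(pair(0, e), e, pair(e, 0))), pair(0, e))  →  m(0, m(e, e, pair(0, e)), pair(0, e))   [R5 at 2.3]
4. m(0, m(e, e, pair(0, e)), pair(0, e))  →  m(0, e, pair(0, e))   [R5 at 2]
5. m(0, e, pair(0, e))  →  0   [R5 at ε]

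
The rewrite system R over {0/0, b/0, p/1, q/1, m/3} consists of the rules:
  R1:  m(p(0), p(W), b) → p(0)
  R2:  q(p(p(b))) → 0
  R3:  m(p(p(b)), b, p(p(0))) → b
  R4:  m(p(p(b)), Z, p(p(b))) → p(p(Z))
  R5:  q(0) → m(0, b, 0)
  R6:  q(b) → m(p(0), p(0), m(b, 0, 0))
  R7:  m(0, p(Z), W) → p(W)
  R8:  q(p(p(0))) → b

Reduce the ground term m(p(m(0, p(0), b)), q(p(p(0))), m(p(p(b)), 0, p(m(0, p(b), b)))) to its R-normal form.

1. m(p(m(0, p(0), b)), q(p(p(0))), m(p(p(b)), 0, p(m(0, p(b), b))))  →  m(p(p(b)), q(p(p(0))), m(p(p(b)), 0, p(m(0, p(b), b))))   [R7 at 1.1]
2. m(p(p(b)), q(p(p(0))), m(p(p(b)), 0, p(m(0, p(b), b))))  →  m(p(p(b)), b, m(p(p(b)), 0, p(m(0, p(b), b))))   [R8 at 2]
3. m(p(p(b)), b, m(p(p(b)), 0, p(m(0, p(b), b))))  →  m(p(p(b)), b, m(p(p(b)), 0, p(p(b))))   [R7 at 3.3.1]
4. m(p(p(b)), b, m(p(p(b)), 0, p(p(b))))  →  m(p(p(b)), b, p(p(0)))   [R4 at 3]
5. m(p(p(b)), b, p(p(0)))  →  b   [R3 at ε]

b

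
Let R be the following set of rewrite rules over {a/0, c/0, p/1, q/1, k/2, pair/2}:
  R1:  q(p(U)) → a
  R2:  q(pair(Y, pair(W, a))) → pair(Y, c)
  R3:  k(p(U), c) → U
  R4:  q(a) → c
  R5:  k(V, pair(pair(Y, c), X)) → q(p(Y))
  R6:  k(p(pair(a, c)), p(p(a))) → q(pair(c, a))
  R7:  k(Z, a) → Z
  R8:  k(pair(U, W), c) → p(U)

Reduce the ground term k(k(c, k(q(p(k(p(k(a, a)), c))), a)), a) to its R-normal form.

c

1. k(k(c, k(q(p(k(p(k(a, a)), c))), a)), a)  →  k(c, k(q(p(k(p(k(a, a)), c))), a))   [R7 at ε]
2. k(c, k(q(p(k(p(k(a, a)), c))), a))  →  k(c, q(p(k(p(k(a, a)), c))))   [R7 at 2]
3. k(c, q(p(k(p(k(a, a)), c))))  →  k(c, a)   [R1 at 2]
4. k(c, a)  →  c   [R7 at ε]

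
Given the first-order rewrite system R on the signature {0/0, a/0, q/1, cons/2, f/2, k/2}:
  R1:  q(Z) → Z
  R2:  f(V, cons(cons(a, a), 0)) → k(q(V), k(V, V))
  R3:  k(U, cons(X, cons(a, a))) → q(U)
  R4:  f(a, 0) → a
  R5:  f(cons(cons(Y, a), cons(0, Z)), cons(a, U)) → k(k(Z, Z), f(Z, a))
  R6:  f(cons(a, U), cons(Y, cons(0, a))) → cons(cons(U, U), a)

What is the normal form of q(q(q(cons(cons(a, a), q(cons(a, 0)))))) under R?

cons(cons(a, a), cons(a, 0))

1. q(q(q(cons(cons(a, a), q(cons(a, 0))))))  →  q(q(cons(cons(a, a), q(cons(a, 0)))))   [R1 at ε]
2. q(q(cons(cons(a, a), q(cons(a, 0)))))  →  q(cons(cons(a, a), q(cons(a, 0))))   [R1 at ε]
3. q(cons(cons(a, a), q(cons(a, 0))))  →  cons(cons(a, a), q(cons(a, 0)))   [R1 at ε]
4. cons(cons(a, a), q(cons(a, 0)))  →  cons(cons(a, a), cons(a, 0))   [R1 at 2]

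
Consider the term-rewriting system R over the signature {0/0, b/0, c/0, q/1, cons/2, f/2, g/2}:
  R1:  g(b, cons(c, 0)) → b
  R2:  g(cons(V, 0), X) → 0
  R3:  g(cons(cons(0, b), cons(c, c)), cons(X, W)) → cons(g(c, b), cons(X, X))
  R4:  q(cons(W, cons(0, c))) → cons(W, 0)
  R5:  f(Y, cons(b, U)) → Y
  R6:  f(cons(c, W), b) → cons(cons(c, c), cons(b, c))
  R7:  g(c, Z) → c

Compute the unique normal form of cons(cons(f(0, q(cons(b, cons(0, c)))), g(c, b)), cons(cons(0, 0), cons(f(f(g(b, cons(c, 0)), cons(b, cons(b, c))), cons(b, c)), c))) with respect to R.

cons(cons(0, c), cons(cons(0, 0), cons(b, c)))

1. cons(cons(f(0, q(cons(b, cons(0, c)))), g(c, b)), cons(cons(0, 0), cons(f(f(g(b, cons(c, 0)), cons(b, cons(b, c))), cons(b, c)), c)))  →  cons(cons(f(0, cons(b, 0)), g(c, b)), cons(cons(0, 0), cons(f(f(g(b, cons(c, 0)), cons(b, cons(b, c))), cons(b, c)), c)))   [R4 at 1.1.2]
2. cons(cons(f(0, cons(b, 0)), g(c, b)), cons(cons(0, 0), cons(f(f(g(b, cons(c, 0)), cons(b, cons(b, c))), cons(b, c)), c)))  →  cons(cons(0, g(c, b)), cons(cons(0, 0), cons(f(f(g(b, cons(c, 0)), cons(b, cons(b, c))), cons(b, c)), c)))   [R5 at 1.1]
3. cons(cons(0, g(c, b)), cons(cons(0, 0), cons(f(f(g(b, cons(c, 0)), cons(b, cons(b, c))), cons(b, c)), c)))  →  cons(cons(0, c), cons(cons(0, 0), cons(f(f(g(b, cons(c, 0)), cons(b, cons(b, c))), cons(b, c)), c)))   [R7 at 1.2]
4. cons(cons(0, c), cons(cons(0, 0), cons(f(f(g(b, cons(c, 0)), cons(b, cons(b, c))), cons(b, c)), c)))  →  cons(cons(0, c), cons(cons(0, 0), cons(f(g(b, cons(c, 0)), cons(b, cons(b, c))), c)))   [R5 at 2.2.1]
5. cons(cons(0, c), cons(cons(0, 0), cons(f(g(b, cons(c, 0)), cons(b, cons(b, c))), c)))  →  cons(cons(0, c), cons(cons(0, 0), cons(g(b, cons(c, 0)), c)))   [R5 at 2.2.1]
6. cons(cons(0, c), cons(cons(0, 0), cons(g(b, cons(c, 0)), c)))  →  cons(cons(0, c), cons(cons(0, 0), cons(b, c)))   [R1 at 2.2.1]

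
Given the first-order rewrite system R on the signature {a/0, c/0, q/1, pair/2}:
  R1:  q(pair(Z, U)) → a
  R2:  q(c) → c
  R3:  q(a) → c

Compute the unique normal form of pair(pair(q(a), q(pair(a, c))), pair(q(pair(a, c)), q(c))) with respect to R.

pair(pair(c, a), pair(a, c))

1. pair(pair(q(a), q(pair(a, c))), pair(q(pair(a, c)), q(c)))  →  pair(pair(c, q(pair(a, c))), pair(q(pair(a, c)), q(c)))   [R3 at 1.1]
2. pair(pair(c, q(pair(a, c))), pair(q(pair(a, c)), q(c)))  →  pair(pair(c, a), pair(q(pair(a, c)), q(c)))   [R1 at 1.2]
3. pair(pair(c, a), pair(q(pair(a, c)), q(c)))  →  pair(pair(c, a), pair(a, q(c)))   [R1 at 2.1]
4. pair(pair(c, a), pair(a, q(c)))  →  pair(pair(c, a), pair(a, c))   [R2 at 2.2]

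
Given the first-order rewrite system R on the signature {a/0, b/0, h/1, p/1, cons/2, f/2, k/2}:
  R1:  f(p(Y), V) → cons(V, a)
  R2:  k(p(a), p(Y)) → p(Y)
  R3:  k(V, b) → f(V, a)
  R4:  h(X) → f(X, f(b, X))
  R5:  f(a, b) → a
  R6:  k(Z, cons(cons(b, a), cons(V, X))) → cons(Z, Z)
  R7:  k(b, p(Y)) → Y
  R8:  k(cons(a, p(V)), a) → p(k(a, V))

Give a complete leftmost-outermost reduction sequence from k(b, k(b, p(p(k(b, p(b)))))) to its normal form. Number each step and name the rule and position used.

b

1. k(b, k(b, p(p(k(b, p(b))))))  →  k(b, p(k(b, p(b))))   [R7 at 2]
2. k(b, p(k(b, p(b))))  →  k(b, p(b))   [R7 at ε]
3. k(b, p(b))  →  b   [R7 at ε]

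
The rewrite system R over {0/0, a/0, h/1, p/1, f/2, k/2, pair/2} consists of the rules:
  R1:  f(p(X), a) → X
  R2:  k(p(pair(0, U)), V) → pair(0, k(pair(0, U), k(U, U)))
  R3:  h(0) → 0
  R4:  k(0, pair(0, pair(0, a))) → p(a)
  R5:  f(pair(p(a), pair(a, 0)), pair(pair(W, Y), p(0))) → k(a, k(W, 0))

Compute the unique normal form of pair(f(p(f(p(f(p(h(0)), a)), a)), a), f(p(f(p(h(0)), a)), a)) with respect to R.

pair(0, 0)

1. pair(f(p(f(p(f(p(h(0)), a)), a)), a), f(p(f(p(h(0)), a)), a))  →  pair(f(p(f(p(h(0)), a)), a), f(p(f(p(h(0)), a)), a))   [R1 at 1]
2. pair(f(p(f(p(h(0)), a)), a), f(p(f(p(h(0)), a)), a))  →  pair(f(p(h(0)), a), f(p(f(p(h(0)), a)), a))   [R1 at 1]
3. pair(f(p(h(0)), a), f(p(f(p(h(0)), a)), a))  →  pair(h(0), f(p(f(p(h(0)), a)), a))   [R1 at 1]
4. pair(h(0), f(p(f(p(h(0)), a)), a))  →  pair(0, f(p(f(p(h(0)), a)), a))   [R3 at 1]
5. pair(0, f(p(f(p(h(0)), a)), a))  →  pair(0, f(p(h(0)), a))   [R1 at 2]
6. pair(0, f(p(h(0)), a))  →  pair(0, h(0))   [R1 at 2]
7. pair(0, h(0))  →  pair(0, 0)   [R3 at 2]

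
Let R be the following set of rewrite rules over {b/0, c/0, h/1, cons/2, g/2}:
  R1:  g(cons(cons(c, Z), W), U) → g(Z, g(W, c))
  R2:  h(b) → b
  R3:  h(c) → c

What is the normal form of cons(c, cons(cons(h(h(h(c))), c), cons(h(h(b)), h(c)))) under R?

1. cons(c, cons(cons(h(h(h(c))), c), cons(h(h(b)), h(c))))  →  cons(c, cons(cons(h(h(c)), c), cons(h(h(b)), h(c))))   [R3 at 2.1.1.1.1]
2. cons(c, cons(cons(h(h(c)), c), cons(h(h(b)), h(c))))  →  cons(c, cons(cons(h(c), c), cons(h(h(b)), h(c))))   [R3 at 2.1.1.1]
3. cons(c, cons(cons(h(c), c), cons(h(h(b)), h(c))))  →  cons(c, cons(cons(c, c), cons(h(h(b)), h(c))))   [R3 at 2.1.1]
4. cons(c, cons(cons(c, c), cons(h(h(b)), h(c))))  →  cons(c, cons(cons(c, c), cons(h(b), h(c))))   [R2 at 2.2.1.1]
5. cons(c, cons(cons(c, c), cons(h(b), h(c))))  →  cons(c, cons(cons(c, c), cons(b, h(c))))   [R2 at 2.2.1]
6. cons(c, cons(cons(c, c), cons(b, h(c))))  →  cons(c, cons(cons(c, c), cons(b, c)))   [R3 at 2.2.2]

cons(c, cons(cons(c, c), cons(b, c)))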